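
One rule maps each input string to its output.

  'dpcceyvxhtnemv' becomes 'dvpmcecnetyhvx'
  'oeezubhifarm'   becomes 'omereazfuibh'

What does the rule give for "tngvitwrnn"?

The pattern: take characters alternately from the front and the back (1st, last, 2nd, 2nd-last, ...).
Doing the same to "tngvitwrnn": "tnnngrvwit".

tnnngrvwit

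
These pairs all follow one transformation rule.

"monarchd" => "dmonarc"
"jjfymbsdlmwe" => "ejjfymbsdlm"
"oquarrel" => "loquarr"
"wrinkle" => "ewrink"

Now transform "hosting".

The pattern: move the last character to the front, then delete the last character.
Starting from "hosting": after the first operation, "ghostin"; after the second, "ghosti".

ghosti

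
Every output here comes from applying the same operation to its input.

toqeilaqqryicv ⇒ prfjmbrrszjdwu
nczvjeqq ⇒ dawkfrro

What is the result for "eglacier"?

hmbdjfsf

The rule is to shift every letter 1 place forward in the alphabet (wrapping around), then move the first character to the end.
Applying both steps to "eglacier": "fhmbdjfs", then "hmbdjfsf".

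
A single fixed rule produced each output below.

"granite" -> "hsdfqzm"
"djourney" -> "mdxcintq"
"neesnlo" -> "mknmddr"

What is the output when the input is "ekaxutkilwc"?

What's happening: move the last 3 characters to the front (rotate right by 3), then shift every letter 1 place backward in the alphabet (wrapping around).
Starting from "ekaxutkilwc": after the first operation, "lwcekaxutki"; after the second, "kvbdjzwtsjh".

kvbdjzwtsjh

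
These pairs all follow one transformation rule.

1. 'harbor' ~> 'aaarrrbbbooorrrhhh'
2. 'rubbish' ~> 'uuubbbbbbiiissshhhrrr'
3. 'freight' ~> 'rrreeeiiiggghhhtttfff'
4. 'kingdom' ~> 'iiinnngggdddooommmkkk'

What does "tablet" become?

Rule — move the first character to the end, then repeat every character 3 times.
Doing the same to "tablet": "aaabbbllleeetttttt".

aaabbbllleeetttttt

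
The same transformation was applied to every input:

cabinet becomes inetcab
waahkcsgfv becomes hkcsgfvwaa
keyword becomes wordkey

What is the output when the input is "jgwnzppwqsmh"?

nzppwqsmhjgw

The transformation: move the first 3 characters to the end (rotate left by 3).
On "jgwnzppwqsmh" that produces "nzppwqsmhjgw".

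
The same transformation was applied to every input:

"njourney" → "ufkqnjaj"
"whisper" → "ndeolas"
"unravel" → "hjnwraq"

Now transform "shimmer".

Looking at the pairs, the operation is to shift every letter 4 places backward in the alphabet (wrapping around), then swap the first and last characters.
Applying both steps to "shimmer": "odeiian", then "ndeiiao".

ndeiiao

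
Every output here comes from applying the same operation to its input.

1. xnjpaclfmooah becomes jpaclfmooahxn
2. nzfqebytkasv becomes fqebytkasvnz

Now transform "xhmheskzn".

Rule — move the first 2 characters to the end (rotate left by 2).
Applying that to "xhmheskzn" gives "mheskznxh".

mheskznxh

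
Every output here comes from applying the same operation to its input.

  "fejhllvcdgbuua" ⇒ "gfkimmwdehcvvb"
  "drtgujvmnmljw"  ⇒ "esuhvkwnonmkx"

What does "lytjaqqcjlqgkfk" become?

mzukbrrdkmrhlgl

The rule is to shift every letter 1 place forward in the alphabet (wrapping around).
For "lytjaqqcjlqgkfk" the result is "mzukbrrdkmrhlgl".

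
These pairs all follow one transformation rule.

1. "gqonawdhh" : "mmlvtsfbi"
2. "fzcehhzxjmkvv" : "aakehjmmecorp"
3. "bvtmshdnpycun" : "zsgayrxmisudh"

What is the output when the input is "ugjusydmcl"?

The pattern: shift every letter 5 places forward in the alphabet (wrapping around), then move the last 2 characters to the front (rotate right by 2).
For "ugjusydmcl" the result is "hqzlozxdir".

hqzlozxdir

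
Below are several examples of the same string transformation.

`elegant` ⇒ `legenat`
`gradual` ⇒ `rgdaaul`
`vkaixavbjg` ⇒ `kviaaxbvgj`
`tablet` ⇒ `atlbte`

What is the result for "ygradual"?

gyarudla

What's happening: swap each adjacent pair of characters (1↔2, 3↔4, ...).
Applying that to "ygradual" gives "gyarudla".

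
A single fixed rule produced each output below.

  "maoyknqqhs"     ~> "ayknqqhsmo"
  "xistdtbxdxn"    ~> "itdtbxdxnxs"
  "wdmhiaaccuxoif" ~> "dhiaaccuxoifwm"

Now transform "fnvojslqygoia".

nojslqygoiafv

The transformation: move the first 2 characters to the end (rotate left by 2), then swap the first and last characters.
Applying both steps to "fnvojslqygoia": "vojslqygoiafn", then "nojslqygoiafv".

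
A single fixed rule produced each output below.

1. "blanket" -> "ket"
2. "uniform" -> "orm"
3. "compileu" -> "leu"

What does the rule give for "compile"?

Each output is the input with this applied: keep only the last 3 characters.
Applying that to "compile" gives "ile".

ile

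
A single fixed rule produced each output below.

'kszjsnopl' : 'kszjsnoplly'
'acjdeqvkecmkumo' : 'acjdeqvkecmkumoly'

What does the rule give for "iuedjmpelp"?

Rule — append "ly".
For "iuedjmpelp" the result is "iuedjmpelply".

iuedjmpelply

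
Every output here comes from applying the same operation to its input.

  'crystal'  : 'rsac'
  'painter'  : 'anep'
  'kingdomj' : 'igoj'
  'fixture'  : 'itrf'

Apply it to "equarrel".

Each output is the input with this applied: move the first character to the end, then keep every other character starting from the first (positions 1st, 3rd, 5th, ...).
Working it through for "equarrel": intermediate "quarrele", final "qarl".
(Check on "painter": → "ainterp" → "anep" ✓)

qarl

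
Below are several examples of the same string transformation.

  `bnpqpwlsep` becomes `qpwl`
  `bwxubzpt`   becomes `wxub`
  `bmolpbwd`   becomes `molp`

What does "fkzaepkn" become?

Looking at the pairs, the operation is to move the last 3 characters to the front (rotate right by 3), then keep only the last 4 characters.
On "fkzaepkn": the first step gives "pknfkzae", and the second then gives "kzae".

kzae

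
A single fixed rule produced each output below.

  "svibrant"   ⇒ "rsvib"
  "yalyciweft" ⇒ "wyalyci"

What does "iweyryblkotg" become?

The transformation: delete the last 3 characters, then move the last character to the front.
For "iweyryblkotg", step one produces "iweyryblk"; step two turns that into "kiweyrybl".

kiweyrybl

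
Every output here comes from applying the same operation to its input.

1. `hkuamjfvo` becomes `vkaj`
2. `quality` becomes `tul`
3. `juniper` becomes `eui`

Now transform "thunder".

ehn

In each case the input is transformed by: keep every other character starting from the second (positions 2nd, 4th, 6th, ...), then move the last character to the front.
On "thunder": the first step gives "hne", and the second then gives "ehn".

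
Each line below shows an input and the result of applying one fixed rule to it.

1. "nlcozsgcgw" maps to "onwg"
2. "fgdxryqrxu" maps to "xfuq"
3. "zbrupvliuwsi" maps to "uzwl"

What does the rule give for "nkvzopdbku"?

In each case the input is transformed by: keep one character in every 3, starting at position 1 (positions 1st, 4th, 7th, ...), then swap each adjacent pair of characters (1↔2, 3↔4, ...).
Starting from "nkvzopdbku": after the first operation, "nzdu"; after the second, "znud".

znud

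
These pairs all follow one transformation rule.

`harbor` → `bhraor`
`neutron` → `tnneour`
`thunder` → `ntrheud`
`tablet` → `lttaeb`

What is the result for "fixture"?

Each output is the input with this applied: take characters alternately from the front and the back (1st, last, 2nd, 2nd-last, ...), then move the last character to the front.
Starting from "fixture": after the first operation, "feirxut"; after the second, "tfeirxu".

tfeirxu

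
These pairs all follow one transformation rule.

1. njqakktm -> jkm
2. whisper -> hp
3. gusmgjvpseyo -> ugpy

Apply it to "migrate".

ia

The transformation: keep one character in every 3, starting at position 2 (positions 2nd, 5th, 8th, ...).
Doing the same to "migrate": "ia".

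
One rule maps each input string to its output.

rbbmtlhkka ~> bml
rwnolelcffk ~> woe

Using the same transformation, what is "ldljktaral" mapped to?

The pattern: keep every other character starting from the second (positions 2nd, 4th, 6th, ...), then keep only the first 3 characters.
On "ldljktaral": the first step gives "djtrl", and the second then gives "djt".

djt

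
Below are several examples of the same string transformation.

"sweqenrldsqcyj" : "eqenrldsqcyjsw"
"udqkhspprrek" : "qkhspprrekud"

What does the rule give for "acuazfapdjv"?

uazfapdjvac

The transformation: move the first 2 characters to the end (rotate left by 2).
Doing the same to "acuazfapdjv": "uazfapdjvac".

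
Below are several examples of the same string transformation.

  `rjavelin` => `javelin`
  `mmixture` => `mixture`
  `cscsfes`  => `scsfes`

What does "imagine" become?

magine

The transformation: delete the first character.
For "imagine" the result is "magine".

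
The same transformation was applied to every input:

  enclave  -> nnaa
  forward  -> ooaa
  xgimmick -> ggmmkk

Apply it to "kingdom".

The rule is to keep one character in every 3, starting at position 2 (positions 2nd, 5th, 8th, ...), then double every character.
On "kingdom": the first step gives "id", and the second then gives "iidd".

iidd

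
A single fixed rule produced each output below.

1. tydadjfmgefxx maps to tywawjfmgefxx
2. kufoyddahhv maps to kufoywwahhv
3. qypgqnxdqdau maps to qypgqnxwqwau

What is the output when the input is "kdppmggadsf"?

kwppmggawsf

Looking at the pairs, the operation is to replace every "d" with "w".
"kdppmggadsf" → "kwppmggawsf".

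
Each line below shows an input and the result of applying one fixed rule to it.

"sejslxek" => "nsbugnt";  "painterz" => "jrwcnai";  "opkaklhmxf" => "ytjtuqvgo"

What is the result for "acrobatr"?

Looking at the pairs, the operation is to delete the first character, then shift every letter 9 places forward in the alphabet (wrapping around).
On "acrobatr": the first step gives "crobatr", and the second then gives "laxkjca".

laxkjca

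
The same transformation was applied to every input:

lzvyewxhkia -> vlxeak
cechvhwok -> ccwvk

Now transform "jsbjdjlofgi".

Looking at the pairs, the operation is to keep every other character starting from the first (positions 1st, 3rd, 5th, ...), then swap each adjacent pair of characters (1↔2, 3↔4, ...).
Applying that to "jsbjdjlofgi" gives "bjldif".

bjldif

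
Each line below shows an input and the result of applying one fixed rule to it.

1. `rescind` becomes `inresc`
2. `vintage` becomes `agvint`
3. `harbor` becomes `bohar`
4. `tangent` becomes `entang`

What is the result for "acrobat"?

baacro

Each output is the input with this applied: delete the last character, then move the last 2 characters to the front (rotate right by 2).
Working it through for "acrobat": intermediate "acroba", final "baacro".
(Check on "vintage": → "vintag" → "agvint" ✓)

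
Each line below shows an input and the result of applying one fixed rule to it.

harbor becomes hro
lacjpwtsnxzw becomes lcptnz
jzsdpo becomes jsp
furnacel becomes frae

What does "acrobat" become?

What's happening: keep every other character starting from the first (positions 1st, 3rd, 5th, ...).
On "acrobat" that produces "arbt".

arbt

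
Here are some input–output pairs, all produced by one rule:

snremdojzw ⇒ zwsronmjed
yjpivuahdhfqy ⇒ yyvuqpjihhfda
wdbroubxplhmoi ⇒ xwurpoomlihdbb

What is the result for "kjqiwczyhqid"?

The transformation: sort the characters into reverse alphabetical order.
For "kjqiwczyhqid" the result is "zywqqkjiihdc".

zywqqkjiihdc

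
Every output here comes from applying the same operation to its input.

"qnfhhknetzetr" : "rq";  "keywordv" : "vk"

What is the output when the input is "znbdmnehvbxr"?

rz

The transformation: move the last character to the front, then keep only the first 2 characters.
"znbdmnehvbxr" → "rznbdmnehvbx" → "rz".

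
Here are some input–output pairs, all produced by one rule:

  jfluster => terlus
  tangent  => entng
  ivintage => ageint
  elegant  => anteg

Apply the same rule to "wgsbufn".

ufnsb

In each case the input is transformed by: delete the first 2 characters, then move the last 3 characters to the front (rotate right by 3).
For "wgsbufn", step one produces "sbufn"; step two turns that into "ufnsb".
(Check on "elegant": → "egant" → "anteg" ✓)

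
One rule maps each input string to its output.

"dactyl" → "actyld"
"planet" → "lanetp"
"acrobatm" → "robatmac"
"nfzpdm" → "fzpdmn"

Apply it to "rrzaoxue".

Each output is the input with this applied: move the last 2 characters to the front (rotate right by 2), then swap the front and back halves of the string.
Doing the same to "rrzaoxue": "zaoxuerr".

zaoxuerr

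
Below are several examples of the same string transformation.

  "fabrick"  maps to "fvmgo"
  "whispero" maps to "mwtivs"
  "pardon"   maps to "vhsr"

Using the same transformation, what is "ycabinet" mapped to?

The transformation: shift every letter 4 places forward in the alphabet (wrapping around), then delete the first 2 characters.
Applying both steps to "ycabinet": "cgefmrix", then "efmrix".

efmrix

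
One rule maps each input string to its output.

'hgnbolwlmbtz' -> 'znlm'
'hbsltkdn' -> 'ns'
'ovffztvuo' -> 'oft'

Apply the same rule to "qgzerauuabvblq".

qzaa

The pattern: move the last 3 characters to the front (rotate right by 3), then keep one character in every 3, starting at position 3 (positions 3rd, 6th, 9th, ...).
Applying both steps to "qgzerauuabvblq": "blqqgzerauuabv", then "qzaa".
(Check on "hgnbolwlmbtz": → "btzhgnbolwlm" → "znlm" ✓)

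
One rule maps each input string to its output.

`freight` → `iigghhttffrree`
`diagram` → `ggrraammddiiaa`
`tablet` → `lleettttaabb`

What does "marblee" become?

bblleeeemmaarr

The rule is to move the first 3 characters to the end (rotate left by 3), then double every character.
Working it through for "marblee": intermediate "bleemar", final "bblleeeemmaarr".
(Check on "diagram": → "gramdia" → "ggrraammddiiaa" ✓)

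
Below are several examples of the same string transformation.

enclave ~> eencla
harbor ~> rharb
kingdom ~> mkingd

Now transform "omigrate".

The rule is to move the last 2 characters to the front (rotate right by 2), then delete the first character.
For "omigrate" the result is "eomigra".

eomigra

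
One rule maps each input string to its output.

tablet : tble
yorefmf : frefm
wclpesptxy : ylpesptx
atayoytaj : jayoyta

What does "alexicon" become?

Looking at the pairs, the operation is to delete the first 2 characters, then move the last character to the front.
Working it through for "alexicon": intermediate "exicon", final "nexico".
(Check on "yorefmf": → "refmf" → "frefm" ✓)

nexico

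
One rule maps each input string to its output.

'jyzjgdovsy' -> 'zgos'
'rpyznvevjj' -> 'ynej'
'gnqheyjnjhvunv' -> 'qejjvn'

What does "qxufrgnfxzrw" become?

The pattern: delete the first 2 characters, then keep every other character starting from the first (positions 1st, 3rd, 5th, ...).
Doing the same to "qxufrgnfxzrw": "urnxr".

urnxr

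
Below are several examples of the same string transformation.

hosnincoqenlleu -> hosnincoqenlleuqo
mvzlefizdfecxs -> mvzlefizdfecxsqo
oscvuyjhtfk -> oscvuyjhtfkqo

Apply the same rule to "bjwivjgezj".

The transformation: append "qo".
"bjwivjgezj" → "bjwivjgezjqo".

bjwivjgezjqo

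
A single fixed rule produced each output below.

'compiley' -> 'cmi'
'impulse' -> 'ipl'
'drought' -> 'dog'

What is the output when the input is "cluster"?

The transformation: keep every other character starting from the first (positions 1st, 3rd, 5th, ...), then delete the last character.
"cluster" → "cutr" → "cut".

cut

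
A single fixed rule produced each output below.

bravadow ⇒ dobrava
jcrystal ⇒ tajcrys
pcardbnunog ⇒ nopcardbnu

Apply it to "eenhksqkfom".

foeenhksqk

What's happening: delete the last character, then move the last 2 characters to the front (rotate right by 2).
For "eenhksqkfom", step one produces "eenhksqkfo"; step two turns that into "foeenhksqk".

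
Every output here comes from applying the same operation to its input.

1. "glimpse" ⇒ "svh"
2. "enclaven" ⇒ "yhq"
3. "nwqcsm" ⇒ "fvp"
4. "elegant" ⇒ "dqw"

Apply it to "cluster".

whu

In each case the input is transformed by: shift every letter 3 places forward in the alphabet (wrapping around), then keep only the last 3 characters.
For "cluster", step one produces "foxvwhu"; step two turns that into "whu".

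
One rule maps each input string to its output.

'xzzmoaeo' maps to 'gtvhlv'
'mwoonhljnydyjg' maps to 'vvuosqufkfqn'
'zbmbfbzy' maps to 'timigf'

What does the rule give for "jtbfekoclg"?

In each case the input is transformed by: delete the first 2 characters, then shift every letter 7 places forward in the alphabet (wrapping around).
For "jtbfekoclg", step one produces "bfekoclg"; step two turns that into "imlrvjsn".

imlrvjsn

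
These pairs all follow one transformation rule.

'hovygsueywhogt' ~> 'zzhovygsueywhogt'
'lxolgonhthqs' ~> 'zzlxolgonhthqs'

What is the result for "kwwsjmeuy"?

zzkwwsjmeuy

Each output is the input with this applied: prepend "zz".
So "kwwsjmeuy" becomes "zzkwwsjmeuy".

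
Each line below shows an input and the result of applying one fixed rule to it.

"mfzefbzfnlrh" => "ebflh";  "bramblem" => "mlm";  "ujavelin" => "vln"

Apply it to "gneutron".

Rule — delete the first 3 characters, then keep every other character starting from the first (positions 1st, 3rd, 5th, ...).
Starting from "gneutron": after the first operation, "utron"; after the second, "urn".

urn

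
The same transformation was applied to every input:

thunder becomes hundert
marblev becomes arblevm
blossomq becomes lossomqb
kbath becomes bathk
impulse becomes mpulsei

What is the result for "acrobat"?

The rule is to move the first character to the end.
Applying that to "acrobat" gives "crobata".

crobata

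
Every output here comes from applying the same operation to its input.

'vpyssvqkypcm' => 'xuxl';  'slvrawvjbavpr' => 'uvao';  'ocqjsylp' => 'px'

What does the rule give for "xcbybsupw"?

The transformation: keep one character in every 3, starting at position 3 (positions 3rd, 6th, 9th, ...), then shift every letter 1 place backward in the alphabet (wrapping around).
On "xcbybsupw": the first step gives "bsw", and the second then gives "arv".

arv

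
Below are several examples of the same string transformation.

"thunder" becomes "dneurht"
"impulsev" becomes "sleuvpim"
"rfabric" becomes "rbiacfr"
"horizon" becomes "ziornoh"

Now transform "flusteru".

Each output is the input with this applied: move the last 3 characters to the front (rotate right by 3), then take characters alternately from the front and the back (1st, last, 2nd, 2nd-last, ...).
Starting from "flusteru": after the first operation, "eruflust"; after the second, "etrsuufl".
(Check on "horizon": → "zonhori" → "ziornoh" ✓)

etrsuufl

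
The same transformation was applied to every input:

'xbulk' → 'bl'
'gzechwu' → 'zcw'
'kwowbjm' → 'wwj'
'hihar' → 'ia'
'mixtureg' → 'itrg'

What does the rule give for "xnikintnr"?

nknn

Rule — keep every other character starting from the second (positions 2nd, 4th, 6th, ...).
Doing the same to "xnikintnr": "nknn".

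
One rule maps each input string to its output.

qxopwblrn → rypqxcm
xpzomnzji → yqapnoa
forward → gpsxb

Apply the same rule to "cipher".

djqi

In each case the input is transformed by: delete the last 2 characters, then shift every letter 1 place forward in the alphabet (wrapping around).
"cipher" → "ciph" → "djqi".
(Check on "xpzomnzji": → "xpzomnz" → "yqapnoa" ✓)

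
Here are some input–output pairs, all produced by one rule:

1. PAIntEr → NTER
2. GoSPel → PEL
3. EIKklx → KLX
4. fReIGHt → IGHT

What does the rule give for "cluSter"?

STER

Rule — delete the first 3 characters, then convert every letter to uppercase.
Doing the same to "cluSter": "STER".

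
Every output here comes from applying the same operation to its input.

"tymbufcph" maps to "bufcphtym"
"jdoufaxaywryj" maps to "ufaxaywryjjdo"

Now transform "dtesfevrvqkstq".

sfevrvqkstqdte

Looking at the pairs, the operation is to move the first 3 characters to the end (rotate left by 3).
Doing the same to "dtesfevrvqkstq": "sfevrvqkstqdte".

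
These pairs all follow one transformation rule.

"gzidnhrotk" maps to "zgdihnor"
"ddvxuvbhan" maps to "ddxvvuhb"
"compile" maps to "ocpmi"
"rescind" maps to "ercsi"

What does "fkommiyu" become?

In each case the input is transformed by: delete the last 2 characters, then swap each adjacent pair of characters (1↔2, 3↔4, ...).
For "fkommiyu", step one produces "fkommi"; step two turns that into "kfmoim".

kfmoim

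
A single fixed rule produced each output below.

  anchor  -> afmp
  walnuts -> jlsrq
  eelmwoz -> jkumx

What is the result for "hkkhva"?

ifty

Rule — delete the first 2 characters, then shift every letter 2 places backward in the alphabet (wrapping around).
So "hkkhva" becomes "ifty".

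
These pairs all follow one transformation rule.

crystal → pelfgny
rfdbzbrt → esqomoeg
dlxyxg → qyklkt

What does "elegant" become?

The pattern: shift every letter 13 places forward in the alphabet (wrapping around) — i.e. ROT13.
"elegant" → "ryrtnag".

ryrtnag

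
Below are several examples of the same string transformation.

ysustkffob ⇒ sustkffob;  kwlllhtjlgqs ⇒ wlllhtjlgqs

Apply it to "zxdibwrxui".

What's happening: delete the first character.
For "zxdibwrxui" the result is "xdibwrxui".

xdibwrxui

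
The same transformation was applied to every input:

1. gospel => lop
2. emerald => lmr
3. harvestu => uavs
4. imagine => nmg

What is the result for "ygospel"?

egs

The rule is to keep every other character starting from the second (positions 2nd, 4th, 6th, ...), then move the last character to the front.
"ygospel" → "gse" → "egs".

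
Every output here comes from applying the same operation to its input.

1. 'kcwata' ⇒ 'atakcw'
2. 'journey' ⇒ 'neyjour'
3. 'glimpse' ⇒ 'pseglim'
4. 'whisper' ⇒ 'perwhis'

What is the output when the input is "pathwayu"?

The rule is to move the last 3 characters to the front (rotate right by 3).
"pathwayu" → "ayupathw".

ayupathw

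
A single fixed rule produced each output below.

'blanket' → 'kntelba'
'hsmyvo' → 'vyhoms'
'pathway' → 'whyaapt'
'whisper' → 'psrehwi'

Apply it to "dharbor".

What's happening: move the first 3 characters to the end (rotate left by 3), then swap each adjacent pair of characters (1↔2, 3↔4, ...).
For "dharbor", step one produces "rbordha"; step two turns that into "brrohda".

brrohda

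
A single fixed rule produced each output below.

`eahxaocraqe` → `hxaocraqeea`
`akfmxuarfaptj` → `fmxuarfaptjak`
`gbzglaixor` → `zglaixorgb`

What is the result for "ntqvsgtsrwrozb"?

Looking at the pairs, the operation is to move the first 2 characters to the end (rotate left by 2).
So "ntqvsgtsrwrozb" becomes "qvsgtsrwrozbnt".

qvsgtsrwrozbnt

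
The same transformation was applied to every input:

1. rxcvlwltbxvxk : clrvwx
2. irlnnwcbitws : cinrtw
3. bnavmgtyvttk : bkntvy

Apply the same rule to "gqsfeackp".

cfkq

Each output is the input with this applied: sort the characters into alphabetical order, then keep every other character starting from the second (positions 2nd, 4th, 6th, ...).
Applying that to "gqsfeackp" gives "cfkq".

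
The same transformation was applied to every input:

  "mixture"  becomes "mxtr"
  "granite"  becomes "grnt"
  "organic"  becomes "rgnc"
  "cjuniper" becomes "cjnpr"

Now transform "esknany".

Each output is the input with this applied: remove every vowel.
For "esknany" the result is "sknny".

sknny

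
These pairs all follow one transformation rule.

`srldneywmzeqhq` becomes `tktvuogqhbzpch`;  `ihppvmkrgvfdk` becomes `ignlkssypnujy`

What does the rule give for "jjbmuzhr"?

ckummepx

The pattern: shift every letter 3 places forward in the alphabet (wrapping around), then move the last 3 characters to the front (rotate right by 3).
Starting from "jjbmuzhr": after the first operation, "mmepxcku"; after the second, "ckummepx".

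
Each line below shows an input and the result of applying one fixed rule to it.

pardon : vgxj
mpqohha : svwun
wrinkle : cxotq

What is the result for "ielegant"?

okrkmg

The rule is to delete the last 2 characters, then shift every letter 6 places forward in the alphabet (wrapping around).
On "ielegant": the first step gives "ielega", and the second then gives "okrkmg".
(Check on "pardon": → "pard" → "vgxj" ✓)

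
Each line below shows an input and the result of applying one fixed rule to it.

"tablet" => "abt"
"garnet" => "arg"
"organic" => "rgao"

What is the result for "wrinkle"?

Rule — delete the last 3 characters, then move the first character to the end.
"wrinkle" → "wrin" → "rinw".

rinw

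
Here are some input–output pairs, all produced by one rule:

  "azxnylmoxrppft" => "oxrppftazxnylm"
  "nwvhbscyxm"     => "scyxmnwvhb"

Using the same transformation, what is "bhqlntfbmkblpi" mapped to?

bmkblpibhqlntf

Looking at the pairs, the operation is to swap the front and back halves of the string.
For "bhqlntfbmkblpi" the result is "bmkblpibhqlntf".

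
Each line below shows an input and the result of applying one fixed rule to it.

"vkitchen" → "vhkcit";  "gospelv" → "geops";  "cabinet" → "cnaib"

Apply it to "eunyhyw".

ehuyn

Rule — delete the last 2 characters, then take characters alternately from the front and the back (1st, last, 2nd, 2nd-last, ...).
Starting from "eunyhyw": after the first operation, "eunyh"; after the second, "ehuyn".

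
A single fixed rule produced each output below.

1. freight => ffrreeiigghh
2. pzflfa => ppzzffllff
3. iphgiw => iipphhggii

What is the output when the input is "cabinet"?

ccaabbiinnee

The transformation: delete the last character, then double every character.
Working it through for "cabinet": intermediate "cabine", final "ccaabbiinnee".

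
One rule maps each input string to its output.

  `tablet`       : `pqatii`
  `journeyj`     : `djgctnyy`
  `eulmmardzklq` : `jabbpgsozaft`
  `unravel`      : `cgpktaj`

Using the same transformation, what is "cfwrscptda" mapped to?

What's happening: move the first character to the end, then shift every letter 11 places backward in the alphabet (wrapping around).
Starting from "cfwrscptda": after the first operation, "fwrscptdac"; after the second, "ulghreispr".

ulghreispr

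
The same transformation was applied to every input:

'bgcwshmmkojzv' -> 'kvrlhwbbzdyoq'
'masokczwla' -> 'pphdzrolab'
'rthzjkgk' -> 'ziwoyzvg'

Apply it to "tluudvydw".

Looking at the pairs, the operation is to swap the first and last characters, then shift every letter 11 places backward in the alphabet (wrapping around).
Starting from "tluudvydw": after the first operation, "wluudvydt"; after the second, "lajjsknsi".
(Check on "rthzjkgk": → "kthzjkgr" → "ziwoyzvg" ✓)

lajjsknsi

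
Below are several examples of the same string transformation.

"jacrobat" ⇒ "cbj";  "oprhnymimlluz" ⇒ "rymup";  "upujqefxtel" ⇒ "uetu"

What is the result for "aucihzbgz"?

Rule — move the first 2 characters to the end (rotate left by 2), then keep one character in every 3, starting at position 1 (positions 1st, 4th, 7th, ...).
For "aucihzbgz", step one produces "cihzbgzau"; step two turns that into "czz".

czz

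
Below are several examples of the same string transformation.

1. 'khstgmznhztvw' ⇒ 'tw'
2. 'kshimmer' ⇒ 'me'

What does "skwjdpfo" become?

df

The pattern: keep every other character starting from the first (positions 1st, 3rd, 5th, ...), then keep only the last 2 characters.
Working it through for "skwjdpfo": intermediate "swdf", final "df".
(Check on "kshimmer": → "khme" → "me" ✓)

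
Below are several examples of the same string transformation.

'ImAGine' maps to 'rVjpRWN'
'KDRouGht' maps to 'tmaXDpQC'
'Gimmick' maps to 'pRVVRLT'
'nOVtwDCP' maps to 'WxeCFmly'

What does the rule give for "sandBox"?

What's happening: flip the case of every letter, then shift every letter 9 places forward in the alphabet (wrapping around).
Starting from "sandBox": after the first operation, "SANDbOX"; after the second, "BJWMkXG".

BJWMkXG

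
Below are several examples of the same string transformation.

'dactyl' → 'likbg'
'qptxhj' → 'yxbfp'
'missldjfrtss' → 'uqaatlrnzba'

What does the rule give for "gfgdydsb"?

Rule — delete the last character, then shift every letter 8 places forward in the alphabet (wrapping around).
For "gfgdydsb", step one produces "gfgdyds"; step two turns that into "onolgla".

onolgla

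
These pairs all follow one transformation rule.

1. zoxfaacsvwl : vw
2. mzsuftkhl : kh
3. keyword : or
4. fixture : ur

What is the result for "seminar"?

The pattern: move the last 3 characters to the front (rotate right by 3), then keep only the first 2 characters.
On "seminar": the first step gives "narsemi", and the second then gives "na".

na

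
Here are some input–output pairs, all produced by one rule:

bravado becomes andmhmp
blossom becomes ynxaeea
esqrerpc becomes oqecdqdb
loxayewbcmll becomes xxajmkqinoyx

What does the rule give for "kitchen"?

zwufotq

What's happening: move the last character to the front, then shift every letter 12 places forward in the alphabet (wrapping around).
"kitchen" → "nkitche" → "zwufotq".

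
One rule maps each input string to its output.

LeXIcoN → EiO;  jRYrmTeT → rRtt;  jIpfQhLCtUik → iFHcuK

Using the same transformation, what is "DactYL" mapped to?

Looking at the pairs, the operation is to keep every other character starting from the second (positions 2nd, 4th, 6th, ...), then flip the case of every letter.
Working it through for "DactYL": intermediate "atL", final "ATl".

ATl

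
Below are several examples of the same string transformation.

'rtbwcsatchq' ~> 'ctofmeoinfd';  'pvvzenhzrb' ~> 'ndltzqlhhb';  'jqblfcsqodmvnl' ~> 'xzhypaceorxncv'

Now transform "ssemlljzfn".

zrlvxxyqee

The pattern: reverse the string, then shift every letter 12 places forward in the alphabet (wrapping around).
Applying both steps to "ssemlljzfn": "nfzjllmess", then "zrlvxxyqee".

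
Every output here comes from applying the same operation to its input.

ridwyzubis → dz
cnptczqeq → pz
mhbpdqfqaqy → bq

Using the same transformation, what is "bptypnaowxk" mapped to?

What's happening: keep one character in every 3, starting at position 3 (positions 3rd, 6th, 9th, ...), then delete the last character.
Applying both steps to "bptypnaowxk": "tnw", then "tn".

tn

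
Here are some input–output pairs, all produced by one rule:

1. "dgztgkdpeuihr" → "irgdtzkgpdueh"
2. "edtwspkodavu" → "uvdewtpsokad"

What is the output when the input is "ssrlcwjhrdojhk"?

Looking at the pairs, the operation is to swap each adjacent pair of characters (1↔2, 3↔4, ...), then move the last 2 characters to the front (rotate right by 2).
Working it through for "ssrlcwjhrdojhk": intermediate "sslrwchjdrjokh", final "khsslrwchjdrjo".

khsslrwchjdrjo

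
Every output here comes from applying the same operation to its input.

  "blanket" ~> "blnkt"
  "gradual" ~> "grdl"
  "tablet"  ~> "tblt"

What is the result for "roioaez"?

The rule is to remove every vowel.
For "roioaez" the result is "rz".

rz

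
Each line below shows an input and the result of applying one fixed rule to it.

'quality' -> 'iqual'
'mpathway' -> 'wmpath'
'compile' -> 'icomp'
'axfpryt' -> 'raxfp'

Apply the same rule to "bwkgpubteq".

tbwkgpub

Each output is the input with this applied: delete the last 2 characters, then move the last character to the front.
Applying both steps to "bwkgpubteq": "bwkgpubt", then "tbwkgpub".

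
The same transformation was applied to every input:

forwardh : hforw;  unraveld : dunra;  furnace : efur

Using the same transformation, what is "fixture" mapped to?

Rule — move the last character to the front, then delete the last 3 characters.
Applying both steps to "fixture": "efixtur", then "efix".
(Check on "furnace": → "efurnac" → "efur" ✓)

efix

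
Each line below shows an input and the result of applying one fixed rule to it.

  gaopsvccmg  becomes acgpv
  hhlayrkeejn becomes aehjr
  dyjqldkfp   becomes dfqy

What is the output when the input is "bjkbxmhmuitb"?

Looking at the pairs, the operation is to keep every other character starting from the second (positions 2nd, 4th, 6th, ...), then sort the characters into alphabetical order.
For "bjkbxmhmuitb", step one produces "jbmmib"; step two turns that into "bbijmm".

bbijmm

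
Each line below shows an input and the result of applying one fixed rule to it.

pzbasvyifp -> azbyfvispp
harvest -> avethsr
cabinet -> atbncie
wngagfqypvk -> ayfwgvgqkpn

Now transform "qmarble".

arbqeml

Rule — sort the characters into alphabetical order, then take characters alternately from the front and the back (1st, last, 2nd, 2nd-last, ...).
"qmarble" → "abelmqr" → "arbqeml".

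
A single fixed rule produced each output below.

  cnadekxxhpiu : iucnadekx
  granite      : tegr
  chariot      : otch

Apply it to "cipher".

The pattern: move the last 2 characters to the front (rotate right by 2), then delete the last 3 characters.
"cipher" → "erciph" → "erc".

erc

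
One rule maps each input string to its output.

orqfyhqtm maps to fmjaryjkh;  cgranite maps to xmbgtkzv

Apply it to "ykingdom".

In each case the input is transformed by: shift every letter 7 places backward in the alphabet (wrapping around), then reverse the string.
Starting from "ykingdom": after the first operation, "rdbgzwhf"; after the second, "fhwzgbdr".

fhwzgbdr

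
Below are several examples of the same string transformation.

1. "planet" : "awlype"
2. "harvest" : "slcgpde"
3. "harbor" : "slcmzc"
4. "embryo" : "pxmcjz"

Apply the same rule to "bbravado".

mmclgloz

The transformation: shift every letter 11 places forward in the alphabet (wrapping around).
So "bbravado" becomes "mmclgloz".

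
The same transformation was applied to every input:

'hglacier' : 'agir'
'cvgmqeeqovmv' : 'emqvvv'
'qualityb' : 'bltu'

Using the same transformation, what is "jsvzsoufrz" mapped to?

foszz

The rule is to keep every other character starting from the second (positions 2nd, 4th, 6th, ...), then sort the characters into alphabetical order.
Working it through for "jsvzsoufrz": intermediate "szofz", final "foszz".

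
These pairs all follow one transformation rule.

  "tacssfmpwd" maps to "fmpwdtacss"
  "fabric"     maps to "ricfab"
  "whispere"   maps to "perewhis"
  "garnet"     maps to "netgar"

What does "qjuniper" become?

iperqjun

What's happening: swap the front and back halves of the string.
For "qjuniper" the result is "iperqjun".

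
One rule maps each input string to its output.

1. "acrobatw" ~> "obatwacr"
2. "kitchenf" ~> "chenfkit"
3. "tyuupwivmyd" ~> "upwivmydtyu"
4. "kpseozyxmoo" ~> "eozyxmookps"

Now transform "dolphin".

phindol

The transformation: move the first 3 characters to the end (rotate left by 3).
Doing the same to "dolphin": "phindol".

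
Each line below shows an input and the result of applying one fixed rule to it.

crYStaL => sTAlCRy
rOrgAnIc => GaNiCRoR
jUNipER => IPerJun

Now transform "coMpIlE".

Rule — flip the case of every letter, then move the first 3 characters to the end (rotate left by 3).
Starting from "coMpIlE": after the first operation, "COmPiLe"; after the second, "PiLeCOm".

PiLeCOm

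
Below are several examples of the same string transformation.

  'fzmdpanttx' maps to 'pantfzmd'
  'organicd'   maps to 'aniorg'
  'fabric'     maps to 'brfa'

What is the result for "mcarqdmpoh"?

qdmpmcar

Each output is the input with this applied: delete the last 2 characters, then swap the front and back halves of the string.
Working it through for "mcarqdmpoh": intermediate "mcarqdmp", final "qdmpmcar".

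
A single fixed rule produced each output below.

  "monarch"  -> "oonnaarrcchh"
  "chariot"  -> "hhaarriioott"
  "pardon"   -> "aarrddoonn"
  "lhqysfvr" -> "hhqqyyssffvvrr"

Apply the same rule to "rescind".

eesscciinndd

Rule — delete the first character, then double every character.
For "rescind" the result is "eesscciinndd".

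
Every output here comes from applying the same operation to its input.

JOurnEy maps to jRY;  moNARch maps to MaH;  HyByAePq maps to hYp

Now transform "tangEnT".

TGt

Looking at the pairs, the operation is to flip the case of every letter, then keep one character in every 3, starting at position 1 (positions 1st, 4th, 7th, ...).
Applying both steps to "tangEnT": "TANGeNt", then "TGt".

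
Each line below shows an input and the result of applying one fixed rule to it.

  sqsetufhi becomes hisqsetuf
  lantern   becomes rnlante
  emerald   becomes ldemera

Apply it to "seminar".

arsemin

The rule is to move the last 2 characters to the front (rotate right by 2).
On "seminar" that produces "arsemin".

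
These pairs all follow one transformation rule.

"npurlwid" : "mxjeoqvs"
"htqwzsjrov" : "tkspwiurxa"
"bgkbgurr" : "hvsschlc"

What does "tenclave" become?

mbwfufod

The rule is to swap the front and back halves of the string, then shift every letter 1 place forward in the alphabet (wrapping around).
"tenclave" → "mbwfufod".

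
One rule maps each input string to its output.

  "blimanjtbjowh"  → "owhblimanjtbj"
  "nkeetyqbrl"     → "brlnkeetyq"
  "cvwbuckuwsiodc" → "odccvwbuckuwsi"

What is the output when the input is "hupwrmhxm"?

hxmhupwrm

Each output is the input with this applied: move the last 3 characters to the front (rotate right by 3).
So "hupwrmhxm" becomes "hxmhupwrm".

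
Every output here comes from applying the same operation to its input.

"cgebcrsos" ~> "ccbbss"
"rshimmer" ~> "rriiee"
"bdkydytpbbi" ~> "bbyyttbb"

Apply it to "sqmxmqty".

What's happening: keep one character in every 3, starting at position 1 (positions 1st, 4th, 7th, ...), then double every character.
On "sqmxmqty": the first step gives "sxt", and the second then gives "ssxxtt".
(Check on "cgebcrsos": → "cbs" → "ccbbss" ✓)

ssxxtt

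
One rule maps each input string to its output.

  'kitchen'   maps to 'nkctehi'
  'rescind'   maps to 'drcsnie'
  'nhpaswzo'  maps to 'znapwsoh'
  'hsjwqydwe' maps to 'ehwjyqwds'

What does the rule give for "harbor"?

The rule is to swap each adjacent pair of characters (1↔2, 3↔4, ...), then swap the first and last characters.
For "harbor", step one produces "ahbrro"; step two turns that into "ohbrra".

ohbrra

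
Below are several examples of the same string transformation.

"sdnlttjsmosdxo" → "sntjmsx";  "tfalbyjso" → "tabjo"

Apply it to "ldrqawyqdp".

lrayd

The rule is to keep every other character starting from the first (positions 1st, 3rd, 5th, ...).
Doing the same to "ldrqawyqdp": "lrayd".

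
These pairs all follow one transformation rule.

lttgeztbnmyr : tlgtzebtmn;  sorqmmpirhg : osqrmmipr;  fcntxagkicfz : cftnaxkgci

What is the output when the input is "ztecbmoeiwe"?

The rule is to delete the last 2 characters, then swap each adjacent pair of characters (1↔2, 3↔4, ...).
"ztecbmoeiwe" → "ztecbmoei" → "tzcembeoi".

tzcembeoi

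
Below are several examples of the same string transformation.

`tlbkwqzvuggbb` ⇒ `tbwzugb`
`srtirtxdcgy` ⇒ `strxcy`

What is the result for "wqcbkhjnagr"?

wckjar

The transformation: keep every other character starting from the first (positions 1st, 3rd, 5th, ...).
Doing the same to "wqcbkhjnagr": "wckjar".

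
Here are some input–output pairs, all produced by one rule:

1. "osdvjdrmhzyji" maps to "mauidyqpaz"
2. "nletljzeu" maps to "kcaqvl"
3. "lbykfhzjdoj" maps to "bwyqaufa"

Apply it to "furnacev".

The pattern: delete the first 3 characters, then shift every letter 9 places backward in the alphabet (wrapping around).
On "furnacev": the first step gives "nacev", and the second then gives "ertvm".

ertvm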